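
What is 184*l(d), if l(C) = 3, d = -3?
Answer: 552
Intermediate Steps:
184*l(d) = 184*3 = 552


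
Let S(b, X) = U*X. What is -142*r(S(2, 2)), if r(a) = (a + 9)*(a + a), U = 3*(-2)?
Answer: -10224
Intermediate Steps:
U = -6
S(b, X) = -6*X
r(a) = 2*a*(9 + a) (r(a) = (9 + a)*(2*a) = 2*a*(9 + a))
-142*r(S(2, 2)) = -284*(-6*2)*(9 - 6*2) = -284*(-12)*(9 - 12) = -284*(-12)*(-3) = -142*72 = -10224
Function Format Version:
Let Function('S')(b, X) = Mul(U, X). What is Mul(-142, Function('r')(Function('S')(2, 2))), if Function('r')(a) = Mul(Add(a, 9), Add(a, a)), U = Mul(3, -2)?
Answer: -10224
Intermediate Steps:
U = -6
Function('S')(b, X) = Mul(-6, X)
Function('r')(a) = Mul(2, a, Add(9, a)) (Function('r')(a) = Mul(Add(9, a), Mul(2, a)) = Mul(2, a, Add(9, a)))
Mul(-142, Function('r')(Function('S')(2, 2))) = Mul(-142, Mul(2, Mul(-6, 2), Add(9, Mul(-6, 2)))) = Mul(-142, Mul(2, -12, Add(9, -12))) = Mul(-142, Mul(2, -12, -3)) = Mul(-142, 72) = -10224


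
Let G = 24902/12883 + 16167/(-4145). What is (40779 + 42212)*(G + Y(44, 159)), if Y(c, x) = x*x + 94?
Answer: 112446234391234914/53400035 ≈ 2.1057e+9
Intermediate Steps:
Y(c, x) = 94 + x**2 (Y(c, x) = x**2 + 94 = 94 + x**2)
G = -105060671/53400035 (G = 24902*(1/12883) + 16167*(-1/4145) = 24902/12883 - 16167/4145 = -105060671/53400035 ≈ -1.9674)
(40779 + 42212)*(G + Y(44, 159)) = (40779 + 42212)*(-105060671/53400035 + (94 + 159**2)) = 82991*(-105060671/53400035 + (94 + 25281)) = 82991*(-105060671/53400035 + 25375) = 82991*(1354920827454/53400035) = 112446234391234914/53400035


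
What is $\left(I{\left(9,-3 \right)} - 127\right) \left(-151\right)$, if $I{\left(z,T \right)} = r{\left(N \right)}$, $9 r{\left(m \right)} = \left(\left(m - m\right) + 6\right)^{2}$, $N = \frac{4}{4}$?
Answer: $18573$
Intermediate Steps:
$N = 1$ ($N = 4 \cdot \frac{1}{4} = 1$)
$r{\left(m \right)} = 4$ ($r{\left(m \right)} = \frac{\left(\left(m - m\right) + 6\right)^{2}}{9} = \frac{\left(0 + 6\right)^{2}}{9} = \frac{6^{2}}{9} = \frac{1}{9} \cdot 36 = 4$)
$I{\left(z,T \right)} = 4$
$\left(I{\left(9,-3 \right)} - 127\right) \left(-151\right) = \left(4 - 127\right) \left(-151\right) = \left(-123\right) \left(-151\right) = 18573$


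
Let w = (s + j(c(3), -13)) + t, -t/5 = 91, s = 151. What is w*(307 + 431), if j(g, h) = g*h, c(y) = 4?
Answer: -262728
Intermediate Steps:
t = -455 (t = -5*91 = -455)
w = -356 (w = (151 + 4*(-13)) - 455 = (151 - 52) - 455 = 99 - 455 = -356)
w*(307 + 431) = -356*(307 + 431) = -356*738 = -262728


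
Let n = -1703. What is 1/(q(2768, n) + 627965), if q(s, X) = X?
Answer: 1/626262 ≈ 1.5968e-6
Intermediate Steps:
1/(q(2768, n) + 627965) = 1/(-1703 + 627965) = 1/626262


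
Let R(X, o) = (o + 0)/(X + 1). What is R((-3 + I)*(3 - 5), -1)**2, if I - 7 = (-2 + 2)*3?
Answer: 1/49 ≈ 0.020408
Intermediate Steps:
I = 7 (I = 7 + (-2 + 2)*3 = 7 + 0*3 = 7 + 0 = 7)
R(X, o) = o/(1 + X)
R((-3 + I)*(3 - 5), -1)**2 = (-1/(1 + (-3 + 7)*(3 - 5)))**2 = (-1/(1 + 4*(-2)))**2 = (-1/(1 - 8))**2 = (-1/(-7))**2 = (-1*(-1/7))**2 = (1/7)**2 = 1/49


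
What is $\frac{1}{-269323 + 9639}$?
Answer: $- \frac{1}{259684} \approx -3.8508 \cdot 10^{-6}$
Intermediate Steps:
$\frac{1}{-269323 + 9639} = \frac{1}{-259684} = - \frac{1}{259684}$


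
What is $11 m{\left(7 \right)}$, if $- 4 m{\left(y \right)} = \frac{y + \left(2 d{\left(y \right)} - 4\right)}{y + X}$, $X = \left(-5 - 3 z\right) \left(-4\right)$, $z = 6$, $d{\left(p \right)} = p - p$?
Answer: $- \frac{1}{12} \approx -0.083333$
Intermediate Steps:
$d{\left(p \right)} = 0$
$X = 92$ ($X = \left(-5 - 18\right) \left(-4\right) = \left(-23\right) \left(-4\right) = 92$)
$m{\left(y \right)} = - \frac{-4 + y}{4 \left(92 + y\right)}$ ($m{\left(y \right)} = - \frac{\left(y + \left(2 \cdot 0 - 4\right)\right) \frac{1}{y + 92}}{4} = - \frac{\left(y + \left(0 - 4\right)\right) \frac{1}{92 + y}}{4} = - \frac{\left(y - 4\right) \frac{1}{92 + y}}{4} = - \frac{\left(-4 + y\right) \frac{1}{92 + y}}{4} = - \frac{\frac{1}{92 + y} \left(-4 + y\right)}{4} = - \frac{-4 + y}{4 \left(92 + y\right)}$)
$11 m{\left(7 \right)} = 11 \frac{4 - 7}{4 \left(92 + 7\right)} = 11 \frac{4 - 7}{4 \cdot 99} = 11 \cdot \frac{1}{4} \cdot \frac{1}{99} \left(-3\right) = 11 \left(- \frac{1}{132}\right) = - \frac{1}{12}$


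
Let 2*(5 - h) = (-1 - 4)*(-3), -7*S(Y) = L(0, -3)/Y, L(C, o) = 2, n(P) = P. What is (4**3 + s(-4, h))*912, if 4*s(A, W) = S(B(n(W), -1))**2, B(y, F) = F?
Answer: 2860944/49 ≈ 58387.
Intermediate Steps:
S(Y) = -2/(7*Y)
h = -5/2 (h = 5 - (-1 - 4)*(-3)/2 = 5 - (-5)*(-3)/2 = 5 - 1/2*15 = 5 - 15/2 = -5/2 ≈ -2.5000)
s(A, W) = 1/49 (s(A, W) = (-2/7/(-1))**2/4 = (-2/7*(-1))**2/4 = (2/7)**2/4 = (1/4)*(4/49) = 1/49)
(4**3 + s(-4, h))*912 = (4**3 + 1/49)*912 = (64 + 1/49)*912 = (3137/49)*912 = 2860944/49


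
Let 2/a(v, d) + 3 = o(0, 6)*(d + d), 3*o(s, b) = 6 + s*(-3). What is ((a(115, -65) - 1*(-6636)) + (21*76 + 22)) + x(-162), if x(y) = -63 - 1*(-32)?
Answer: 2162647/263 ≈ 8223.0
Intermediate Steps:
o(s, b) = 2 - s (o(s, b) = (6 + s*(-3))/3 = (6 - 3*s)/3 = 2 - s)
x(y) = -31 (x(y) = -63 + 32 = -31)
a(v, d) = 2/(-3 + 4*d) (a(v, d) = 2/(-3 + (2 - 1*0)*(d + d)) = 2/(-3 + (2 + 0)*(2*d)) = 2/(-3 + 2*(2*d)) = 2/(-3 + 4*d))
((a(115, -65) - 1*(-6636)) + (21*76 + 22)) + x(-162) = ((2/(-3 + 4*(-65)) - 1*(-6636)) + (21*76 + 22)) - 31 = ((2/(-3 - 260) + 6636) + (1596 + 22)) - 31 = ((2/(-263) + 6636) + 1618) - 31 = ((2*(-1/263) + 6636) + 1618) - 31 = ((-2/263 + 6636) + 1618) - 31 = (1745266/263 + 1618) - 31 = 2170800/263 - 31 = 2162647/263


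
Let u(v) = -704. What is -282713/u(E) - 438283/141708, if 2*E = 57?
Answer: 9938535643/24940608 ≈ 398.49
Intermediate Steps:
E = 57/2 (E = (1/2)*57 = 57/2 ≈ 28.500)
-282713/u(E) - 438283/141708 = -282713/(-704) - 438283/141708 = -282713*(-1/704) - 438283*1/141708 = 282713/704 - 438283/141708 = 9938535643/24940608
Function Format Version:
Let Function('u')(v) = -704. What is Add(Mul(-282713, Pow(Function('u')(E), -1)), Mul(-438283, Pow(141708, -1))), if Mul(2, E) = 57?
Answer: Rational(9938535643, 24940608) ≈ 398.49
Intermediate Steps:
E = Rational(57, 2) (E = Mul(Rational(1, 2), 57) = Rational(57, 2) ≈ 28.500)
Add(Mul(-282713, Pow(Function('u')(E), -1)), Mul(-438283, Pow(141708, -1))) = Add(Mul(-282713, Pow(-704, -1)), Mul(-438283, Pow(141708, -1))) = Add(Mul(-282713, Rational(-1, 704)), Mul(-438283, Rational(1, 141708))) = Add(Rational(282713, 704), Rational(-438283, 141708)) = Rational(9938535643, 24940608)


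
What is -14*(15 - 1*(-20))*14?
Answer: -6860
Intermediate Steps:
-14*(15 - 1*(-20))*14 = -14*(15 + 20)*14 = -14*35*14 = -490*14 = -6860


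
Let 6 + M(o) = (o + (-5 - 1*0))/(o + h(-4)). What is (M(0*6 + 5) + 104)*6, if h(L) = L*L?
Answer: 588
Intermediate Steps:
h(L) = L**2
M(o) = -6 + (-5 + o)/(16 + o) (M(o) = -6 + (o + (-5 - 1*0))/(o + (-4)**2) = -6 + (o + (-5 + 0))/(o + 16) = -6 + (o - 5)/(16 + o) = -6 + (-5 + o)/(16 + o))
(M(0*6 + 5) + 104)*6 = ((-101 - 5*(0*6 + 5))/(16 + (0*6 + 5)) + 104)*6 = ((-101 - 5*(0 + 5))/(16 + (0 + 5)) + 104)*6 = ((-101 - 5*5)/(16 + 5) + 104)*6 = ((-101 - 25)/21 + 104)*6 = ((1/21)*(-126) + 104)*6 = (-6 + 104)*6 = 98*6 = 588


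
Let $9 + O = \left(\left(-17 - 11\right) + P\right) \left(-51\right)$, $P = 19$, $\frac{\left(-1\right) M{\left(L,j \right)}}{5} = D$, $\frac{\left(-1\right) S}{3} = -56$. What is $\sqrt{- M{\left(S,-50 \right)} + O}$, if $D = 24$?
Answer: $\sqrt{570} \approx 23.875$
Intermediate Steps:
$S = 168$ ($S = \left(-3\right) \left(-56\right) = 168$)
$M{\left(L,j \right)} = -120$ ($M{\left(L,j \right)} = \left(-5\right) 24 = -120$)
$O = 450$ ($O = -9 + \left(\left(-17 - 11\right) + 19\right) \left(-51\right) = -9 + \left(-28 + 19\right) \left(-51\right) = -9 - -459 = -9 + 459 = 450$)
$\sqrt{- M{\left(S,-50 \right)} + O} = \sqrt{\left(-1\right) \left(-120\right) + 450} = \sqrt{120 + 450} = \sqrt{570}$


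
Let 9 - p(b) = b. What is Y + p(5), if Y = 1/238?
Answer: 953/238 ≈ 4.0042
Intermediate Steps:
p(b) = 9 - b
Y = 1/238 ≈ 0.0042017
Y + p(5) = 1/238 + (9 - 1*5) = 1/238 + (9 - 5) = 1/238 + 4 = 953/238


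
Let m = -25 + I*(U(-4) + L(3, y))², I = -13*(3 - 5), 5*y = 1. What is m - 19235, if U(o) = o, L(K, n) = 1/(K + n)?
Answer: -2420027/128 ≈ -18906.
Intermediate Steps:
y = ⅕ (y = (⅕)*1 = ⅕ ≈ 0.20000)
I = 26 (I = -13*(-2) = 26)
m = 42053/128 (m = -25 + 26*(-4 + 1/(3 + ⅕))² = -25 + 26*(-4 + 1/(16/5))² = -25 + 26*(-4 + 5/16)² = -25 + 26*(-59/16)² = -25 + 26*(3481/256) = -25 + 45253/128 = 42053/128 ≈ 328.54)
m - 19235 = 42053/128 - 19235 = -2420027/128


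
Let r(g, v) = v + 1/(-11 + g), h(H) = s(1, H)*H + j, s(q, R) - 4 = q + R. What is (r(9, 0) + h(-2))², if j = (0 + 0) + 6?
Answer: ¼ ≈ 0.25000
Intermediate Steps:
j = 6 (j = 0 + 6 = 6)
s(q, R) = 4 + R + q (s(q, R) = 4 + (q + R) = 4 + (R + q) = 4 + R + q)
h(H) = 6 + H*(5 + H) (h(H) = (4 + H + 1)*H + 6 = (5 + H)*H + 6 = H*(5 + H) + 6 = 6 + H*(5 + H))
(r(9, 0) + h(-2))² = ((1 - 11*0 + 9*0)/(-11 + 9) + (6 - 2*(5 - 2)))² = ((1 + 0 + 0)/(-2) + (6 - 2*3))² = (-½*1 + (6 - 6))² = (-½ + 0)² = (-½)² = ¼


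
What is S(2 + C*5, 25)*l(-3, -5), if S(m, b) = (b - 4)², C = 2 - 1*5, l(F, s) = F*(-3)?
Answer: 3969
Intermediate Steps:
l(F, s) = -3*F
C = -3 (C = 2 - 5 = -3)
S(m, b) = (-4 + b)²
S(2 + C*5, 25)*l(-3, -5) = (-4 + 25)²*(-3*(-3)) = 21²*9 = 441*9 = 3969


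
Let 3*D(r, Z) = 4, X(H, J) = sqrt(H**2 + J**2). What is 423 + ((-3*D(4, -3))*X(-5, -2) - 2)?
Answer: 421 - 4*sqrt(29) ≈ 399.46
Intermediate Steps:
D(r, Z) = 4/3 (D(r, Z) = (1/3)*4 = 4/3)
423 + ((-3*D(4, -3))*X(-5, -2) - 2) = 423 + ((-3*4/3)*sqrt((-5)**2 + (-2)**2) - 2) = 423 + (-4*sqrt(25 + 4) - 2) = 423 + (-4*sqrt(29) - 2) = 423 + (-2 - 4*sqrt(29)) = 421 - 4*sqrt(29)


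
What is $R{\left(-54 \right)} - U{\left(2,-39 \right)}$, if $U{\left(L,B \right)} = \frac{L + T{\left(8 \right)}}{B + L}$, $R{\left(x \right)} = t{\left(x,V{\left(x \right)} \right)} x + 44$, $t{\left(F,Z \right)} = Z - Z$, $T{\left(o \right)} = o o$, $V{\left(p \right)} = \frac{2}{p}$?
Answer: $\frac{1694}{37} \approx 45.784$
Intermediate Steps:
$T{\left(o \right)} = o^{2}$
$t{\left(F,Z \right)} = 0$
$R{\left(x \right)} = 44$ ($R{\left(x \right)} = 0 x + 44 = 0 + 44 = 44$)
$U{\left(L,B \right)} = \frac{64 + L}{B + L}$ ($U{\left(L,B \right)} = \frac{L + 8^{2}}{B + L} = \frac{L + 64}{B + L} = \frac{64 + L}{B + L}$)
$R{\left(-54 \right)} - U{\left(2,-39 \right)} = 44 - \frac{64 + 2}{-39 + 2} = 44 - \frac{1}{-37} \cdot 66 = 44 - \left(- \frac{1}{37}\right) 66 = 44 - - \frac{66}{37} = 44 + \frac{66}{37} = \frac{1694}{37}$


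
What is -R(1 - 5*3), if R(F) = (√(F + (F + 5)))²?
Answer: 23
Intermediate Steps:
R(F) = 5 + 2*F (R(F) = (√(F + (5 + F)))² = (√(5 + 2*F))² = 5 + 2*F)
-R(1 - 5*3) = -(5 + 2*(1 - 5*3)) = -(5 + 2*(1 - 15)) = -(5 + 2*(-14)) = -(5 - 28) = -1*(-23) = 23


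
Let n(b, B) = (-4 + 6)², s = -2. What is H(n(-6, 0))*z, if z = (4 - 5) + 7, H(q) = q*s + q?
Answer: -24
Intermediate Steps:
n(b, B) = 4 (n(b, B) = 2² = 4)
H(q) = -q (H(q) = q*(-2) + q = -2*q + q = -q)
z = 6 (z = -1 + 7 = 6)
H(n(-6, 0))*z = -1*4*6 = -4*6 = -24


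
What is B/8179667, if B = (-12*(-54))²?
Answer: 419904/8179667 ≈ 0.051335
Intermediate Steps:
B = 419904 (B = 648² = 419904)
B/8179667 = 419904/8179667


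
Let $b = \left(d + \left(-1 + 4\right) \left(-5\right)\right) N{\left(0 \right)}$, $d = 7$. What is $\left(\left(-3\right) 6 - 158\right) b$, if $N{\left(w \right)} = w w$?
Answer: $0$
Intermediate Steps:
$N{\left(w \right)} = w^{2}$
$b = 0$ ($b = \left(7 + \left(-1 + 4\right) \left(-5\right)\right) 0^{2} = \left(7 + 3 \left(-5\right)\right) 0 = \left(7 - 15\right) 0 = \left(-8\right) 0 = 0$)
$\left(\left(-3\right) 6 - 158\right) b = \left(\left(-3\right) 6 - 158\right) 0 = \left(-18 - 158\right) 0 = \left(-176\right) 0 = 0$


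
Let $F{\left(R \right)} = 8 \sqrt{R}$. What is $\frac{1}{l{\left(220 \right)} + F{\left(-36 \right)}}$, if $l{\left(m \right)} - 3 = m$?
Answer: $\frac{223}{52033} - \frac{48 i}{52033} \approx 0.0042857 - 0.00092249 i$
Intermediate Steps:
$l{\left(m \right)} = 3 + m$
$\frac{1}{l{\left(220 \right)} + F{\left(-36 \right)}} = \frac{1}{\left(3 + 220\right) + 8 \sqrt{-36}} = \frac{1}{223 + 8 \cdot 6 i} = \frac{1}{223 + 48 i} = \frac{223 - 48 i}{52033}$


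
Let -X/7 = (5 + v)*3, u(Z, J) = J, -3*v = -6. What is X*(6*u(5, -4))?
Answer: 3528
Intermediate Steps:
v = 2 (v = -⅓*(-6) = 2)
X = -147 (X = -7*(5 + 2)*3 = -49*3 = -7*21 = -147)
X*(6*u(5, -4)) = -882*(-4) = -147*(-24) = 3528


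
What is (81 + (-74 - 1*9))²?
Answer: 4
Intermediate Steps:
(81 + (-74 - 1*9))² = (81 + (-74 - 9))² = (81 - 83)² = (-2)² = 4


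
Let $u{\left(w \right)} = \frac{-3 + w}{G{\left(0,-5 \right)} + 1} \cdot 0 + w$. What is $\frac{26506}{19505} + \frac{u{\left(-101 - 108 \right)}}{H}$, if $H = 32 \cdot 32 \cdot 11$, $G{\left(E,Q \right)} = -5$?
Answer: $\frac{26771549}{19973120} \approx 1.3404$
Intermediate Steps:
$H = 11264$ ($H = 1024 \cdot 11 = 11264$)
$u{\left(w \right)} = w$ ($u{\left(w \right)} = \frac{-3 + w}{-5 + 1} \cdot 0 + w = \frac{-3 + w}{-4} \cdot 0 + w = \left(-3 + w\right) \left(- \frac{1}{4}\right) 0 + w = \left(\frac{3}{4} - \frac{w}{4}\right) 0 + w = 0 + w = w$)
$\frac{26506}{19505} + \frac{u{\left(-101 - 108 \right)}}{H} = \frac{26506}{19505} + \frac{-101 - 108}{11264} = 26506 \cdot \frac{1}{19505} - \frac{19}{1024} = \frac{26506}{19505} - \frac{19}{1024} = \frac{26771549}{19973120}$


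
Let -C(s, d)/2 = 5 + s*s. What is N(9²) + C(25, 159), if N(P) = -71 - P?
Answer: -1412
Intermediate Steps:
C(s, d) = -10 - 2*s² (C(s, d) = -2*(5 + s*s) = -2*(5 + s²) = -10 - 2*s²)
N(9²) + C(25, 159) = (-71 - 1*9²) + (-10 - 2*25²) = (-71 - 1*81) + (-10 - 2*625) = (-71 - 81) + (-10 - 1250) = -152 - 1260 = -1412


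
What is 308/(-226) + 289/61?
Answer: 23263/6893 ≈ 3.3749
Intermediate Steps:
308/(-226) + 289/61 = 308*(-1/226) + 289*(1/61) = -154/113 + 289/61 = 23263/6893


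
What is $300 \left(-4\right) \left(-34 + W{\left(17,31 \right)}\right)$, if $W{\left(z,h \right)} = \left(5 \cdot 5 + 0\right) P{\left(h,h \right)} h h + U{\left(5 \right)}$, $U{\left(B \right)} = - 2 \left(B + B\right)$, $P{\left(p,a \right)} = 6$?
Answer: $-172915200$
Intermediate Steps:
$U{\left(B \right)} = - 4 B$ ($U{\left(B \right)} = - 2 \cdot 2 B = - 4 B$)
$W{\left(z,h \right)} = -20 + 150 h^{2}$ ($W{\left(z,h \right)} = \left(5 \cdot 5 + 0\right) 6 h h - 20 = \left(25 + 0\right) 6 h h - 20 = 25 \cdot 6 h h - 20 = 150 h h - 20 = 150 h^{2} - 20 = -20 + 150 h^{2}$)
$300 \left(-4\right) \left(-34 + W{\left(17,31 \right)}\right) = 300 \left(-4\right) \left(-34 - \left(20 - 150 \cdot 31^{2}\right)\right) = - 1200 \left(-34 + \left(-20 + 150 \cdot 961\right)\right) = - 1200 \left(-34 + \left(-20 + 144150\right)\right) = - 1200 \left(-34 + 144130\right) = \left(-1200\right) 144096 = -172915200$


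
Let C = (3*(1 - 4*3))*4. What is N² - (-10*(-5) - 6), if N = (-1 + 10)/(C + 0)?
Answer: -85175/1936 ≈ -43.995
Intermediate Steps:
C = -132 (C = (3*(1 - 12))*4 = (3*(-11))*4 = -33*4 = -132)
N = -3/44 (N = (-1 + 10)/(-132 + 0) = 9/(-132) = 9*(-1/132) = -3/44 ≈ -0.068182)
N² - (-10*(-5) - 6) = (-3/44)² - (-10*(-5) - 6) = 9/1936 - (50 - 6) = 9/1936 - 1*44 = 9/1936 - 44 = -85175/1936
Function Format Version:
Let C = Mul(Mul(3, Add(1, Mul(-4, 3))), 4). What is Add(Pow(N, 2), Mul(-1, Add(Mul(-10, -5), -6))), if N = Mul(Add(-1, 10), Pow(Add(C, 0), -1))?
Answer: Rational(-85175, 1936) ≈ -43.995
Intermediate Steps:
C = -132 (C = Mul(Mul(3, Add(1, -12)), 4) = Mul(Mul(3, -11), 4) = Mul(-33, 4) = -132)
N = Rational(-3, 44) (N = Mul(Add(-1, 10), Pow(Add(-132, 0), -1)) = Mul(9, Pow(-132, -1)) = Mul(9, Rational(-1, 132)) = Rational(-3, 44) ≈ -0.068182)
Add(Pow(N, 2), Mul(-1, Add(Mul(-10, -5), -6))) = Add(Pow(Rational(-3, 44), 2), Mul(-1, Add(Mul(-10, -5), -6))) = Add(Rational(9, 1936), Mul(-1, Add(50, -6))) = Add(Rational(9, 1936), Mul(-1, 44)) = Add(Rational(9, 1936), -44) = Rational(-85175, 1936)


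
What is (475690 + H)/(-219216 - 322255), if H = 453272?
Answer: -928962/541471 ≈ -1.7156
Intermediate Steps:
(475690 + H)/(-219216 - 322255) = (475690 + 453272)/(-219216 - 322255) = 928962/(-541471) = 928962*(-1/541471) = -928962/541471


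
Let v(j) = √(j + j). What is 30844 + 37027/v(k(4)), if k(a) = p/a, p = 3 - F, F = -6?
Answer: 30844 + 37027*√2/3 ≈ 48299.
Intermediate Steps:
p = 9 (p = 3 - 1*(-6) = 3 + 6 = 9)
k(a) = 9/a
v(j) = √2*√j (v(j) = √(2*j) = √2*√j)
30844 + 37027/v(k(4)) = 30844 + 37027/((√2*√(9/4))) = 30844 + 37027/((√2*(3/2))) = 30844 + 37027/((3*√2/2)) = 30844 + 37027*(√2/3) = 30844 + 37027*√2/3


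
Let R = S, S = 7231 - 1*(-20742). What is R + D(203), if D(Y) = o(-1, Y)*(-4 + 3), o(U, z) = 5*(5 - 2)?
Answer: 27958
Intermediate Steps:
S = 27973 (S = 7231 + 20742 = 27973)
R = 27973
o(U, z) = 15 (o(U, z) = 5*3 = 15)
D(Y) = -15 (D(Y) = 15*(-4 + 3) = 15*(-1) = -15)
R + D(203) = 27973 - 15 = 27958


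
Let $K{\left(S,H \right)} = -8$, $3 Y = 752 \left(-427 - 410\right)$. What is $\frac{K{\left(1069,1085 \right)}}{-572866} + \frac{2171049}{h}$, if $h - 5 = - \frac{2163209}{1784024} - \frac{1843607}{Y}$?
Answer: $\frac{29095473317804389143836}{168519028721195131} \approx 1.7265 \cdot 10^{5}$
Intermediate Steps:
$Y = -209808$ ($Y = \frac{752 \left(-427 - 410\right)}{3} = \frac{752 \left(-837\right)}{3} = \frac{1}{3} \left(-629424\right) = -209808$)
$h = \frac{588336639707}{46787813424}$ ($h = 5 - \left(- \frac{1843607}{209808} + \frac{2163209}{1784024}\right) = 5 - - \frac{354397572587}{46787813424} = 5 + \left(- \frac{2163209}{1784024} + \frac{1843607}{209808}\right) = 5 + \frac{354397572587}{46787813424} = \frac{588336639707}{46787813424} \approx 12.575$)
$\frac{K{\left(1069,1085 \right)}}{-572866} + \frac{2171049}{h} = - \frac{8}{-572866} + \frac{2171049}{\frac{588336639707}{46787813424}} = \left(-8\right) \left(- \frac{1}{572866}\right) + 2171049 \cdot \frac{46787813424}{588336639707} = \frac{4}{286433} + \frac{101578635546361776}{588336639707} = \frac{29095473317804389143836}{168519028721195131}$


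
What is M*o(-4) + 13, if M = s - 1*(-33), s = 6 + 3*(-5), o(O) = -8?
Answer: -179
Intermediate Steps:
s = -9 (s = 6 - 15 = -9)
M = 24 (M = -9 - 1*(-33) = -9 + 33 = 24)
M*o(-4) + 13 = 24*(-8) + 13 = -192 + 13 = -179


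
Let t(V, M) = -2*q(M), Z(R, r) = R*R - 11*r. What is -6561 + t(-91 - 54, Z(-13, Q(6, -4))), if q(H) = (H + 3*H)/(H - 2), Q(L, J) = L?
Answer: -663485/101 ≈ -6569.2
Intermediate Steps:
q(H) = 4*H/(-2 + H) (q(H) = (4*H)/(-2 + H) = 4*H/(-2 + H))
Z(R, r) = R² - 11*r
t(V, M) = -8*M/(-2 + M)
-6561 + t(-91 - 54, Z(-13, Q(6, -4))) = -6561 - 8*((-13)² - 11*6)/(-2 + ((-13)² - 11*6)) = -6561 - 8*(169 - 66)/(-2 + (169 - 66)) = -6561 - 8*103/(-2 + 103) = -6561 - 8*103/101 = -6561 - 8*103*1/101 = -6561 - 824/101 = -663485/101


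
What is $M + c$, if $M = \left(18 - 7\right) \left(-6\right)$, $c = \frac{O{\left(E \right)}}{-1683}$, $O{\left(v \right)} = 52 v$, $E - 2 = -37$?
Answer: $- \frac{109258}{1683} \approx -64.919$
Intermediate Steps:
$E = -35$ ($E = 2 - 37 = -35$)
$c = \frac{1820}{1683}$ ($c = \frac{52 \left(-35\right)}{-1683} = \left(-1820\right) \left(- \frac{1}{1683}\right) = \frac{1820}{1683} \approx 1.0814$)
$M = -66$ ($M = 11 \left(-6\right) = -66$)
$M + c = -66 + \frac{1820}{1683} = - \frac{109258}{1683}$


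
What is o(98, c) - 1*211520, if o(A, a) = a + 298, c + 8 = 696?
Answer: -210534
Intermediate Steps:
c = 688 (c = -8 + 696 = 688)
o(A, a) = 298 + a
o(98, c) - 1*211520 = (298 + 688) - 1*211520 = 986 - 211520 = -210534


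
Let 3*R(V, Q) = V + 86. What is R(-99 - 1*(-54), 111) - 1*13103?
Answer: -39268/3 ≈ -13089.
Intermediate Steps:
R(V, Q) = 86/3 + V/3 (R(V, Q) = (V + 86)/3 = (86 + V)/3 = 86/3 + V/3)
R(-99 - 1*(-54), 111) - 1*13103 = (86/3 + (-99 - 1*(-54))/3) - 1*13103 = (86/3 + (-99 + 54)/3) - 13103 = (86/3 + (⅓)*(-45)) - 13103 = (86/3 - 15) - 13103 = 41/3 - 13103 = -39268/3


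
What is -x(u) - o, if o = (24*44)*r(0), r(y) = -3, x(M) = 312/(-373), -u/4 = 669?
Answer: 1181976/373 ≈ 3168.8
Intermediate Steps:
u = -2676 (u = -4*669 = -2676)
x(M) = -312/373 (x(M) = 312*(-1/373) = -312/373)
o = -3168 (o = (24*44)*(-3) = 1056*(-3) = -3168)
-x(u) - o = -1*(-312/373) - 1*(-3168) = 312/373 + 3168 = 1181976/373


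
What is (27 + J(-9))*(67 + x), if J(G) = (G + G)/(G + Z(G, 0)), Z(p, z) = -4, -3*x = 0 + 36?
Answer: 20295/13 ≈ 1561.2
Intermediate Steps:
x = -12 (x = -(0 + 36)/3 = -1/3*36 = -12)
J(G) = 2*G/(-4 + G) (J(G) = (G + G)/(G - 4) = (2*G)/(-4 + G) = 2*G/(-4 + G))
(27 + J(-9))*(67 + x) = (27 + 2*(-9)/(-4 - 9))*(67 - 12) = (27 + 2*(-9)/(-13))*55 = (27 + 2*(-9)*(-1/13))*55 = (27 + 18/13)*55 = (369/13)*55 = 20295/13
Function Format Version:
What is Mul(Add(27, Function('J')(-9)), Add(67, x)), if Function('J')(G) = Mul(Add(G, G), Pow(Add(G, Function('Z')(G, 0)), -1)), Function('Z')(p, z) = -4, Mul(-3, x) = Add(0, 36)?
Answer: Rational(20295, 13) ≈ 1561.2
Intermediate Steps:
x = -12 (x = Mul(Rational(-1, 3), Add(0, 36)) = Mul(Rational(-1, 3), 36) = -12)
Function('J')(G) = Mul(2, G, Pow(Add(-4, G), -1)) (Function('J')(G) = Mul(Add(G, G), Pow(Add(G, -4), -1)) = Mul(Mul(2, G), Pow(Add(-4, G), -1)) = Mul(2, G, Pow(Add(-4, G), -1)))
Mul(Add(27, Function('J')(-9)), Add(67, x)) = Mul(Add(27, Mul(2, -9, Pow(Add(-4, -9), -1))), Add(67, -12)) = Mul(Add(27, Mul(2, -9, Pow(-13, -1))), 55) = Mul(Add(27, Mul(2, -9, Rational(-1, 13))), 55) = Mul(Add(27, Rational(18, 13)), 55) = Mul(Rational(369, 13), 55) = Rational(20295, 13)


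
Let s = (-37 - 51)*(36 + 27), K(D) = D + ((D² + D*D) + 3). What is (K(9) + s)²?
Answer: 28836900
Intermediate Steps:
K(D) = 3 + D + 2*D² (K(D) = D + ((D² + D²) + 3) = D + (2*D² + 3) = D + (3 + 2*D²) = 3 + D + 2*D²)
s = -5544 (s = -88*63 = -5544)
(K(9) + s)² = ((3 + 9 + 2*9²) - 5544)² = ((3 + 9 + 2*81) - 5544)² = ((3 + 9 + 162) - 5544)² = (174 - 5544)² = (-5370)² = 28836900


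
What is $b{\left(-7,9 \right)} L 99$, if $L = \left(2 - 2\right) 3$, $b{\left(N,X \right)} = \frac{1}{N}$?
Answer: $0$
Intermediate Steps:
$L = 0$ ($L = 0 \cdot 3 = 0$)
$b{\left(-7,9 \right)} L 99 = \frac{1}{-7} \cdot 0 \cdot 99 = \left(- \frac{1}{7}\right) 0 \cdot 99 = 0 \cdot 99 = 0$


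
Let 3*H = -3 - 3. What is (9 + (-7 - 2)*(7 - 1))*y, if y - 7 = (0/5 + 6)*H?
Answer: 225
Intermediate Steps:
H = -2 (H = (-3 - 3)/3 = (⅓)*(-6) = -2)
y = -5 (y = 7 + (0/5 + 6)*(-2) = 7 + (0*(⅕) + 6)*(-2) = 7 + (0 + 6)*(-2) = 7 + 6*(-2) = 7 - 12 = -5)
(9 + (-7 - 2)*(7 - 1))*y = (9 + (-7 - 2)*(7 - 1))*(-5) = (9 - 9*6)*(-5) = (9 - 54)*(-5) = -45*(-5) = 225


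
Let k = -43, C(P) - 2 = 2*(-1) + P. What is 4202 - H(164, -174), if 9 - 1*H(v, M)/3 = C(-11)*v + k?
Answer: -1366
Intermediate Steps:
C(P) = P (C(P) = 2 + (2*(-1) + P) = 2 + (-2 + P) = P)
H(v, M) = 156 + 33*v (H(v, M) = 27 - 3*(-11*v - 43) = 27 - 3*(-43 - 11*v) = 27 + (129 + 33*v) = 156 + 33*v)
4202 - H(164, -174) = 4202 - (156 + 33*164) = 4202 - (156 + 5412) = 4202 - 1*5568 = 4202 - 5568 = -1366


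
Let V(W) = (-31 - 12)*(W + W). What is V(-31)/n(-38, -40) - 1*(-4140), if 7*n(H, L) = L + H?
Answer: 152129/39 ≈ 3900.7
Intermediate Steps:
V(W) = -86*W
n(H, L) = H/7 + L/7 (n(H, L) = (L + H)/7 = (H + L)/7 = H/7 + L/7)
V(-31)/n(-38, -40) - 1*(-4140) = (-86*(-31))/((⅐)*(-38) + (⅐)*(-40)) - 1*(-4140) = 2666/(-38/7 - 40/7) + 4140 = 2666/(-78/7) + 4140 = 2666*(-7/78) + 4140 = -9331/39 + 4140 = 152129/39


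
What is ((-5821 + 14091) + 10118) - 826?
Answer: 17562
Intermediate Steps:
((-5821 + 14091) + 10118) - 826 = (8270 + 10118) - 826 = 18388 - 826 = 17562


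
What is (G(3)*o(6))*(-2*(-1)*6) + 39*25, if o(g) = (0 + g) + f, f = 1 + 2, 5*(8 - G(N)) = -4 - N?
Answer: 9951/5 ≈ 1990.2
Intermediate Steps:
G(N) = 44/5 + N/5 (G(N) = 8 - (-4 - N)/5 = 8 + (⅘ + N/5) = 44/5 + N/5)
f = 3
o(g) = 3 + g (o(g) = (0 + g) + 3 = g + 3 = 3 + g)
(G(3)*o(6))*(-2*(-1)*6) + 39*25 = ((44/5 + (⅕)*3)*(3 + 6))*(-2*(-1)*6) + 39*25 = ((44/5 + ⅗)*9)*(2*6) + 975 = ((47/5)*9)*12 + 975 = (423/5)*12 + 975 = 5076/5 + 975 = 9951/5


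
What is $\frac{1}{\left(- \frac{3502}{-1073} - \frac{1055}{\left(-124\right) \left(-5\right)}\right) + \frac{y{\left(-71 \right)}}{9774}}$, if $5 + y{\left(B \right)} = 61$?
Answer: $\frac{650225124}{1019463971} \approx 0.63781$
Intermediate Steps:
$y{\left(B \right)} = 56$ ($y{\left(B \right)} = -5 + 61 = 56$)
$\frac{1}{\left(- \frac{3502}{-1073} - \frac{1055}{\left(-124\right) \left(-5\right)}\right) + \frac{y{\left(-71 \right)}}{9774}} = \frac{1}{\left(- \frac{3502}{-1073} - \frac{1055}{\left(-124\right) \left(-5\right)}\right) + \frac{56}{9774}} = \frac{1}{\left(\left(-3502\right) \left(- \frac{1}{1073}\right) - \frac{1055}{620}\right) + 56 \cdot \frac{1}{9774}} = \frac{1}{\left(\frac{3502}{1073} - \frac{211}{124}\right) + \frac{28}{4887}} = \frac{1}{\frac{207845}{133052} + \frac{28}{4887}} = \frac{1}{\frac{1019463971}{650225124}} = \frac{650225124}{1019463971}$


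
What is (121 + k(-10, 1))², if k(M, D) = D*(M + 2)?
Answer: 12769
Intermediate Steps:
k(M, D) = D*(2 + M)
(121 + k(-10, 1))² = (121 + 1*(2 - 10))² = (121 + 1*(-8))² = (121 - 8)² = 113² = 12769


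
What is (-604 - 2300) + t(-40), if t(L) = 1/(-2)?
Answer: -5809/2 ≈ -2904.5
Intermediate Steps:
t(L) = -½
(-604 - 2300) + t(-40) = (-604 - 2300) - ½ = -2904 - ½ = -5809/2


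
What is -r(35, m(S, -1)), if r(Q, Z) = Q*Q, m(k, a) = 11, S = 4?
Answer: -1225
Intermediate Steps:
r(Q, Z) = Q**2
-r(35, m(S, -1)) = -1*35**2 = -1*1225 = -1225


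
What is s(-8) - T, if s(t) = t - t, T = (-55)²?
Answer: -3025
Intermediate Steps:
T = 3025
s(t) = 0
s(-8) - T = 0 - 1*3025 = 0 - 3025 = -3025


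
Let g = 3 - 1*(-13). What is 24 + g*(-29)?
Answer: -440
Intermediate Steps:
g = 16 (g = 3 + 13 = 16)
24 + g*(-29) = 24 + 16*(-29) = 24 - 464 = -440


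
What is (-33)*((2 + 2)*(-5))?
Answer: 660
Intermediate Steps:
(-33)*((2 + 2)*(-5)) = (-11*3)*(4*(-5)) = -33*(-20) = 660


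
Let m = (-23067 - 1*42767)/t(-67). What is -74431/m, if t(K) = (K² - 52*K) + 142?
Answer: 604007565/65834 ≈ 9174.7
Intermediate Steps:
t(K) = 142 + K² - 52*K
m = -65834/8115 (m = (-23067 - 1*42767)/(142 + (-67)² - 52*(-67)) = (-23067 - 42767)/(142 + 4489 + 3484) = -65834/8115 ≈ -8.1126)
-74431/m = -74431/(-65834/8115) = -74431*(-8115/65834) = 604007565/65834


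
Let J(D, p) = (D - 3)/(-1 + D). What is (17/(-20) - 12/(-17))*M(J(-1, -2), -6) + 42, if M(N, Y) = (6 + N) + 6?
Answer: 6797/170 ≈ 39.982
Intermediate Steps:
J(D, p) = (-3 + D)/(-1 + D)
M(N, Y) = 12 + N
(17/(-20) - 12/(-17))*M(J(-1, -2), -6) + 42 = (17/(-20) - 12/(-17))*(12 + (-3 - 1)/(-1 - 1)) + 42 = (17*(-1/20) - 12*(-1/17))*(12 - 4/(-2)) + 42 = (-17/20 + 12/17)*(12 - 1/2*(-4)) + 42 = -49*(12 + 2)/340 + 42 = -49/340*14 + 42 = -343/170 + 42 = 6797/170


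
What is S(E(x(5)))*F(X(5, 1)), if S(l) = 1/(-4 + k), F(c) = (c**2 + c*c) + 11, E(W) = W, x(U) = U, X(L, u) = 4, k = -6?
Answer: -43/10 ≈ -4.3000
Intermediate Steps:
F(c) = 11 + 2*c**2 (F(c) = (c**2 + c**2) + 11 = 2*c**2 + 11 = 11 + 2*c**2)
S(l) = -1/10 (S(l) = 1/(-4 - 6) = 1/(-10) = -1/10)
S(E(x(5)))*F(X(5, 1)) = -(11 + 2*4**2)/10 = -(11 + 2*16)/10 = -(11 + 32)/10 = -1/10*43 = -43/10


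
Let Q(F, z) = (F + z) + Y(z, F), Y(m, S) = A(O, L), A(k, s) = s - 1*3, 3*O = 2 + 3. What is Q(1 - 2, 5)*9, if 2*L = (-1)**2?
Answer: 27/2 ≈ 13.500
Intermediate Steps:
O = 5/3 (O = (2 + 3)/3 = (1/3)*5 = 5/3 ≈ 1.6667)
L = 1/2 (L = (1/2)*(-1)**2 = (1/2)*1 = 1/2 ≈ 0.50000)
A(k, s) = -3 + s (A(k, s) = s - 3 = -3 + s)
Y(m, S) = -5/2 (Y(m, S) = -3 + 1/2 = -5/2)
Q(F, z) = -5/2 + F + z (Q(F, z) = (F + z) - 5/2 = -5/2 + F + z)
Q(1 - 2, 5)*9 = (-5/2 + (1 - 2) + 5)*9 = (-5/2 - 1 + 5)*9 = (3/2)*9 = 27/2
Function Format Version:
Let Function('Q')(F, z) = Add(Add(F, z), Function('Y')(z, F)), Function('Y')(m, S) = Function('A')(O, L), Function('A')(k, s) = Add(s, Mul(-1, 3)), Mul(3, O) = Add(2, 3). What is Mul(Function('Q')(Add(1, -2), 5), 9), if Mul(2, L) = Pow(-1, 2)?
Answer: Rational(27, 2) ≈ 13.500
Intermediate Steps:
O = Rational(5, 3) (O = Mul(Rational(1, 3), Add(2, 3)) = Mul(Rational(1, 3), 5) = Rational(5, 3) ≈ 1.6667)
L = Rational(1, 2) (L = Mul(Rational(1, 2), Pow(-1, 2)) = Mul(Rational(1, 2), 1) = Rational(1, 2) ≈ 0.50000)
Function('A')(k, s) = Add(-3, s) (Function('A')(k, s) = Add(s, -3) = Add(-3, s))
Function('Y')(m, S) = Rational(-5, 2) (Function('Y')(m, S) = Add(-3, Rational(1, 2)) = Rational(-5, 2))
Function('Q')(F, z) = Add(Rational(-5, 2), F, z) (Function('Q')(F, z) = Add(Add(F, z), Rational(-5, 2)) = Add(Rational(-5, 2), F, z))
Mul(Function('Q')(Add(1, -2), 5), 9) = Mul(Add(Rational(-5, 2), Add(1, -2), 5), 9) = Mul(Add(Rational(-5, 2), -1, 5), 9) = Mul(Rational(3, 2), 9) = Rational(27, 2)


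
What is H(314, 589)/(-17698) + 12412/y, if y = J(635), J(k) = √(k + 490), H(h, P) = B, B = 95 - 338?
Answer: 243/17698 + 12412*√5/75 ≈ 370.07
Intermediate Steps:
B = -243
H(h, P) = -243
J(k) = √(490 + k)
y = 15*√5 (y = √(490 + 635) = √1125 = 15*√5 ≈ 33.541)
H(314, 589)/(-17698) + 12412/y = -243/(-17698) + 12412/((15*√5)) = -243*(-1/17698) + 12412*(√5/75) = 243/17698 + 12412*√5/75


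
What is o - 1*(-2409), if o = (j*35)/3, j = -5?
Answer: 7052/3 ≈ 2350.7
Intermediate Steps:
o = -175/3 (o = -5*35/3 = -175*⅓ = -175/3 ≈ -58.333)
o - 1*(-2409) = -175/3 - 1*(-2409) = -175/3 + 2409 = 7052/3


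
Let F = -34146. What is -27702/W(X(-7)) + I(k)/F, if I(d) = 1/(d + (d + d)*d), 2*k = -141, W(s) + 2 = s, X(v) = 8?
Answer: -1556026049341/337021020 ≈ -4617.0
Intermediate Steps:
W(s) = -2 + s
k = -141/2 (k = (1/2)*(-141) = -141/2 ≈ -70.500)
I(d) = 1/(d + 2*d**2) (I(d) = 1/(d + (2*d)*d) = 1/(d + 2*d**2))
-27702/W(X(-7)) + I(k)/F = -27702/(-2 + 8) + (1/((-141/2)*(1 + 2*(-141/2))))/(-34146) = -27702/6 - 2/(141*(1 - 141))*(-1/34146) = -27702*1/6 - 2/141/(-140)*(-1/34146) = -4617 - 2/141*(-1/140)*(-1/34146) = -4617 + (1/9870)*(-1/34146) = -4617 - 1/337021020 = -1556026049341/337021020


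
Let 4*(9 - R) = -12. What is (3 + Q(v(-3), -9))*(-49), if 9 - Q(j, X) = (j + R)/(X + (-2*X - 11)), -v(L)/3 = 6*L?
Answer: -2205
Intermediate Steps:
R = 12 (R = 9 - 1/4*(-12) = 9 + 3 = 12)
v(L) = -18*L
Q(j, X) = 9 - (12 + j)/(-11 - X) (Q(j, X) = 9 - (j + 12)/(X + (-2*X - 11)) = 9 - (12 + j)/(X + (-11 - 2*X)) = 9 - (12 + j)/(-11 - X))
(3 + Q(v(-3), -9))*(-49) = (3 + (111 - 18*(-3) + 9*(-9))/(11 - 9))*(-49) = (3 + (111 + 54 - 81)/2)*(-49) = (3 + (1/2)*84)*(-49) = (3 + 42)*(-49) = 45*(-49) = -2205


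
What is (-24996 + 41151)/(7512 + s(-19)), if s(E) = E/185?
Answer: 2988675/1389701 ≈ 2.1506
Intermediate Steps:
s(E) = E/185 (s(E) = E*(1/185) = E/185)
(-24996 + 41151)/(7512 + s(-19)) = (-24996 + 41151)/(7512 + (1/185)*(-19)) = 16155/(7512 - 19/185) = 16155/(1389701/185) = 16155*(185/1389701) = 2988675/1389701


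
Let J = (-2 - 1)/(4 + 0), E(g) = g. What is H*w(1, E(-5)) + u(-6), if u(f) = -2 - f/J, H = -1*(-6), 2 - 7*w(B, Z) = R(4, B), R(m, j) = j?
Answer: -64/7 ≈ -9.1429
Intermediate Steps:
w(B, Z) = 2/7 - B/7
H = 6
J = -3/4 ≈ -0.75000
u(f) = -2 + 4*f/3 (u(f) = -2 - f/(-3/4) = -2 - f*(-4)/3 = -2 - (-4)*f/3 = -2 + 4*f/3)
H*w(1, E(-5)) + u(-6) = 6*(2/7 - 1/7*1) + (-2 + (4/3)*(-6)) = 6*(2/7 - 1/7) + (-2 - 8) = 6*(1/7) - 10 = 6/7 - 10 = -64/7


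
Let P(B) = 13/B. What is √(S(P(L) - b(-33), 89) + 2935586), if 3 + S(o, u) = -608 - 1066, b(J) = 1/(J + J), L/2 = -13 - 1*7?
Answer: √2933909 ≈ 1712.9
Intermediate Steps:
L = -40 (L = 2*(-13 - 1*7) = 2*(-13 - 7) = 2*(-20) = -40)
b(J) = 1/(2*J)
S(o, u) = -1677 (S(o, u) = -3 + (-608 - 1066) = -3 - 1674 = -1677)
√(S(P(L) - b(-33), 89) + 2935586) = √(-1677 + 2935586) = √2933909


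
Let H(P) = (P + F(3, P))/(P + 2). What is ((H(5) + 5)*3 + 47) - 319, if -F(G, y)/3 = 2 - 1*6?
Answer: -1748/7 ≈ -249.71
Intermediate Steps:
F(G, y) = 12 (F(G, y) = -3*(2 - 1*6) = -3*(2 - 6) = -3*(-4) = 12)
H(P) = (12 + P)/(2 + P) (H(P) = (P + 12)/(P + 2) = (12 + P)/(2 + P))
((H(5) + 5)*3 + 47) - 319 = (((12 + 5)/(2 + 5) + 5)*3 + 47) - 319 = ((17/7 + 5)*3 + 47) - 319 = ((52/7)*3 + 47) - 319 = (156/7 + 47) - 319 = 485/7 - 319 = -1748/7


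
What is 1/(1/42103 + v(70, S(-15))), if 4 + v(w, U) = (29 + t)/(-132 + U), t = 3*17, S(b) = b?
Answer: -6189141/28124657 ≈ -0.22006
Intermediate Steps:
t = 51
v(w, U) = -4 + 80/(-132 + U) (v(w, U) = -4 + (29 + 51)/(-132 + U) = -4 + 80/(-132 + U))
1/(1/42103 + v(70, S(-15))) = 1/(1/42103 + 4*(152 - 1*(-15))/(-132 - 15)) = 1/(1/42103 + 4*(152 + 15)/(-147)) = 1/(1/42103 + 4*(-1/147)*167) = 1/(1/42103 - 668/147) = 1/(-28124657/6189141) = -6189141/28124657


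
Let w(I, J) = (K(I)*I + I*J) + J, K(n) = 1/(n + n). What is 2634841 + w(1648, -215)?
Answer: 4560613/2 ≈ 2.2803e+6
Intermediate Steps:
K(n) = 1/(2*n)
w(I, J) = 1/2 + J + I*J (w(I, J) = ((1/(2*I))*I + I*J) + J = (1/2 + I*J) + J = 1/2 + J + I*J)
2634841 + w(1648, -215) = 2634841 + (1/2 - 215 + 1648*(-215)) = 2634841 + (1/2 - 215 - 354320) = 2634841 - 709069/2 = 4560613/2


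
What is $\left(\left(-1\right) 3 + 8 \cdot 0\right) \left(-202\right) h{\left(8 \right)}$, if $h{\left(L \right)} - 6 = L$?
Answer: $8484$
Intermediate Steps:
$h{\left(L \right)} = 6 + L$
$\left(\left(-1\right) 3 + 8 \cdot 0\right) \left(-202\right) h{\left(8 \right)} = \left(\left(-1\right) 3 + 8 \cdot 0\right) \left(-202\right) \left(6 + 8\right) = \left(-3 + 0\right) \left(-202\right) 14 = \left(-3\right) \left(-202\right) 14 = 606 \cdot 14 = 8484$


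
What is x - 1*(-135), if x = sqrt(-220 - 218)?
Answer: 135 + I*sqrt(438) ≈ 135.0 + 20.928*I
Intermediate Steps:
x = I*sqrt(438) (x = sqrt(-438) = I*sqrt(438) ≈ 20.928*I)
x - 1*(-135) = I*sqrt(438) - 1*(-135) = I*sqrt(438) + 135 = 135 + I*sqrt(438)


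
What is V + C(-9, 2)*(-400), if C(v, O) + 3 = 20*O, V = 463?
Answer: -14337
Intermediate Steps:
C(v, O) = -3 + 20*O
V + C(-9, 2)*(-400) = 463 + (-3 + 20*2)*(-400) = 463 + (-3 + 40)*(-400) = 463 + 37*(-400) = 463 - 14800 = -14337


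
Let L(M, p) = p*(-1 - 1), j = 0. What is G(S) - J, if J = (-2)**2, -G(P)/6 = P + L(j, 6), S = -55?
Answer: 398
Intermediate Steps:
L(M, p) = -2*p (L(M, p) = p*(-2) = -2*p)
G(P) = 72 - 6*P (G(P) = -6*(P - 2*6) = -6*(P - 12) = -6*(-12 + P) = 72 - 6*P)
J = 4
G(S) - J = (72 - 6*(-55)) - 1*4 = (72 + 330) - 4 = 402 - 4 = 398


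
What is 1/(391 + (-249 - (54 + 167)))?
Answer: -1/79 ≈ -0.012658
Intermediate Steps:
1/(391 + (-249 - (54 + 167))) = 1/(391 + (-249 - 1*221)) = 1/(391 + (-249 - 221)) = 1/(391 - 470) = 1/(-79) = -1/79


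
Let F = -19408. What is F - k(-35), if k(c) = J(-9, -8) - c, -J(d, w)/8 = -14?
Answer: -19555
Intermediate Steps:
J(d, w) = 112 (J(d, w) = -8*(-14) = 112)
k(c) = 112 - c
F - k(-35) = -19408 - (112 - 1*(-35)) = -19408 - (112 + 35) = -19408 - 1*147 = -19408 - 147 = -19555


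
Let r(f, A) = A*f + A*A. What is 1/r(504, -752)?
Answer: 1/186496 ≈ 5.3620e-6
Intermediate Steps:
r(f, A) = A² + A*f (r(f, A) = A*f + A² = A² + A*f)
1/r(504, -752) = 1/(-752*(-752 + 504)) = 1/(-752*(-248)) = 1/186496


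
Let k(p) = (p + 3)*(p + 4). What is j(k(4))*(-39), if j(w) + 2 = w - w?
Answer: 78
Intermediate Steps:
k(p) = (3 + p)*(4 + p)
j(w) = -2 (j(w) = -2 + (w - w) = -2 + 0 = -2)
j(k(4))*(-39) = -2*(-39) = 78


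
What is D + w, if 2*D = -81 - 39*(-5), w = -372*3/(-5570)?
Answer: 159303/2785 ≈ 57.200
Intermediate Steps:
w = 558/2785 (w = -1116*(-1/5570) = 558/2785 ≈ 0.20036)
D = 57 (D = (-81 - 39*(-5))/2 = (-81 + 195)/2 = (½)*114 = 57)
D + w = 57 + 558/2785 = 159303/2785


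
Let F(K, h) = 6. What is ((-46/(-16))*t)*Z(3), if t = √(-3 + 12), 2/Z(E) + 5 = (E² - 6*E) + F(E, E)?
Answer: -69/32 ≈ -2.1563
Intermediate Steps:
Z(E) = 2/(1 + E² - 6*E) (Z(E) = 2/(-5 + ((E² - 6*E) + 6)) = 2/(-5 + (6 + E² - 6*E)) = 2/(1 + E² - 6*E))
t = 3 (t = √9 = 3)
((-46/(-16))*t)*Z(3) = (-46/(-16)*3)*(2/(1 + 3² - 6*3)) = (-46*(-1/16)*3)*(2/(1 + 9 - 18)) = ((23/8)*3)*(2/(-8)) = 69*(2*(-⅛))/8 = (69/8)*(-¼) = -69/32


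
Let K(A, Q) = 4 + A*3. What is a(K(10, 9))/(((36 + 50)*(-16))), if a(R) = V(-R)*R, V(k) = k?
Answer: 289/344 ≈ 0.84012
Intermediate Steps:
K(A, Q) = 4 + 3*A
a(R) = -R² (a(R) = (-R)*R = -R²)
a(K(10, 9))/(((36 + 50)*(-16))) = (-(4 + 3*10)²)/(((36 + 50)*(-16))) = (-(4 + 30)²)/((86*(-16))) = -1*34²/(-1376) = -1*1156*(-1/1376) = -1156*(-1/1376) = 289/344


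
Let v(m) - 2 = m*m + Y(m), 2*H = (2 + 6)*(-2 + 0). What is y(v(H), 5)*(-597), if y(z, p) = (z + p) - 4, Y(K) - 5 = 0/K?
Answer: -42984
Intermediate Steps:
Y(K) = 5 (Y(K) = 5 + 0/K = 5 + 0 = 5)
H = -8 (H = ((2 + 6)*(-2 + 0))/2 = (8*(-2))/2 = (½)*(-16) = -8)
v(m) = 7 + m² (v(m) = 2 + (m*m + 5) = 2 + (m² + 5) = 2 + (5 + m²) = 7 + m²)
y(z, p) = -4 + p + z (y(z, p) = (p + z) - 4 = -4 + p + z)
y(v(H), 5)*(-597) = (-4 + 5 + (7 + (-8)²))*(-597) = (-4 + 5 + (7 + 64))*(-597) = (-4 + 5 + 71)*(-597) = 72*(-597) = -42984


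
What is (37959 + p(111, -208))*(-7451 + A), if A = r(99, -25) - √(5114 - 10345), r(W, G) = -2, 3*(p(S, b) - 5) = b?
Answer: -847286852/3 - 113684*I*√5231/3 ≈ -2.8243e+8 - 2.7408e+6*I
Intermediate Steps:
p(S, b) = 5 + b/3
A = -2 - I*√5231 (A = -2 - √(5114 - 10345) = -2 - √(-5231) = -2 - I*√5231 ≈ -2.0 - 72.326*I)
(37959 + p(111, -208))*(-7451 + A) = (37959 + (5 + (⅓)*(-208)))*(-7451 + (-2 - I*√5231)) = (37959 + (5 - 208/3))*(-7453 - I*√5231) = (37959 - 193/3)*(-7453 - I*√5231) = 113684*(-7453 - I*√5231)/3 = -847286852/3 - 113684*I*√5231/3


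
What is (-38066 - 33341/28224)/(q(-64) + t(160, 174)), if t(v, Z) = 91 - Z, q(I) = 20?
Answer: 153486875/254016 ≈ 604.24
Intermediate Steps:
(-38066 - 33341/28224)/(q(-64) + t(160, 174)) = (-38066 - 33341/28224)/(20 + (91 - 1*174)) = (-38066 - 33341*1/28224)/(20 + (91 - 174)) = (-38066 - 4763/4032)/(20 - 83) = -153486875/4032/(-63) = -153486875/4032*(-1/63) = 153486875/254016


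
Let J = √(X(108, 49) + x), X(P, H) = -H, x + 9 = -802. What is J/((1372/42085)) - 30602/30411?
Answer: -30602/30411 + 42085*I*√215/686 ≈ -1.0063 + 899.54*I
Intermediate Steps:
x = -811 (x = -9 - 802 = -811)
J = 2*I*√215 (J = √(-1*49 - 811) = √(-49 - 811) = √(-860) = 2*I*√215 ≈ 29.326*I)
J/((1372/42085)) - 30602/30411 = (2*I*√215)/((1372/42085)) - 30602/30411 = (2*I*√215)/((1372*(1/42085))) - 30602*1/30411 = (2*I*√215)/(1372/42085) - 30602/30411 = (2*I*√215)*(42085/1372) - 30602/30411 = 42085*I*√215/686 - 30602/30411 = -30602/30411 + 42085*I*√215/686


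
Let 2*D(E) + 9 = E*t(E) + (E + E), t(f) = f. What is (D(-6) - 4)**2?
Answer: 49/4 ≈ 12.250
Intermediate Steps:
D(E) = -9/2 + E + E**2/2 (D(E) = -9/2 + (E*E + (E + E))/2 = -9/2 + (E**2 + 2*E)/2 = -9/2 + (E + E**2/2) = -9/2 + E + E**2/2)
(D(-6) - 4)**2 = ((-9/2 - 6 + (1/2)*(-6)**2) - 4)**2 = ((-9/2 - 6 + (1/2)*36) - 4)**2 = ((-9/2 - 6 + 18) - 4)**2 = (15/2 - 4)**2 = (7/2)**2 = 49/4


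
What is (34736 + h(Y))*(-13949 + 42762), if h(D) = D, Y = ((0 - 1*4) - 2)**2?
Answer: 1001885636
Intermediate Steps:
Y = 36 (Y = ((0 - 4) - 2)**2 = (-4 - 2)**2 = (-6)**2 = 36)
(34736 + h(Y))*(-13949 + 42762) = (34736 + 36)*(-13949 + 42762) = 34772*28813 = 1001885636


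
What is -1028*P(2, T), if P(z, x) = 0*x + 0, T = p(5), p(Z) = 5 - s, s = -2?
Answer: 0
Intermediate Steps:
p(Z) = 7 (p(Z) = 5 - 1*(-2) = 5 + 2 = 7)
T = 7
P(z, x) = 0 (P(z, x) = 0 + 0 = 0)
-1028*P(2, T) = -1028*0 = 0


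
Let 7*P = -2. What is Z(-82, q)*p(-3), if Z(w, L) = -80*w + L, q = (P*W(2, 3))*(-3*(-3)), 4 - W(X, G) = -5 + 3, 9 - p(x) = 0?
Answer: 412308/7 ≈ 58901.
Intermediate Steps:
P = -2/7 (P = (1/7)*(-2) = -2/7 ≈ -0.28571)
p(x) = 9 (p(x) = 9 - 1*0 = 9 + 0 = 9)
W(X, G) = 6 (W(X, G) = 4 - (-5 + 3) = 4 - 1*(-2) = 4 + 2 = 6)
q = -108/7 (q = (-2/7*6)*(-3*(-3)) = -12/7*9 = -108/7 ≈ -15.429)
Z(w, L) = L - 80*w
Z(-82, q)*p(-3) = (-108/7 - 80*(-82))*9 = (-108/7 + 6560)*9 = (45812/7)*9 = 412308/7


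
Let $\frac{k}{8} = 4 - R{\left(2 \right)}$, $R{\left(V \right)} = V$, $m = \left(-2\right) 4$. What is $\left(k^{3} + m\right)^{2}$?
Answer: $16711744$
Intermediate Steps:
$m = -8$
$k = 16$ ($k = 8 \left(4 - 2\right) = 8 \cdot 2 = 16$)
$\left(k^{3} + m\right)^{2} = \left(16^{3} - 8\right)^{2} = \left(4096 - 8\right)^{2} = 4088^{2} = 16711744$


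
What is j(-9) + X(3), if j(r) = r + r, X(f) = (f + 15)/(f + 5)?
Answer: -63/4 ≈ -15.750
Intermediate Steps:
X(f) = (15 + f)/(5 + f)
j(r) = 2*r
j(-9) + X(3) = 2*(-9) + (15 + 3)/(5 + 3) = -18 + 18/8 = -18 + (⅛)*18 = -18 + 9/4 = -63/4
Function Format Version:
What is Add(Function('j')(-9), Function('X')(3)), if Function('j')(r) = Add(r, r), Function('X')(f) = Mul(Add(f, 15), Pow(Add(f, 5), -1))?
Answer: Rational(-63, 4) ≈ -15.750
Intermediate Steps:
Function('X')(f) = Mul(Pow(Add(5, f), -1), Add(15, f)) (Function('X')(f) = Mul(Add(15, f), Pow(Add(5, f), -1)) = Mul(Pow(Add(5, f), -1), Add(15, f)))
Function('j')(r) = Mul(2, r)
Add(Function('j')(-9), Function('X')(3)) = Add(Mul(2, -9), Mul(Pow(Add(5, 3), -1), Add(15, 3))) = Add(-18, Mul(Pow(8, -1), 18)) = Add(-18, Mul(Rational(1, 8), 18)) = Add(-18, Rational(9, 4)) = Rational(-63, 4)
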